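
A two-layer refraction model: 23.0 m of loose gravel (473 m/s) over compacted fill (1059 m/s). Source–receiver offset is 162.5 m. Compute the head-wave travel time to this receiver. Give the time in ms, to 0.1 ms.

240.5 ms

t = x/V₂ + 2h·√(V₂²−V₁²)/(V₁V₂).
√(V₂²−V₁²) = √(1059²−473²) = 947.5 m/s; delay term = 2·23.0·947.5/(473·1059) = 0.08701 s.
t = 162.5/1059 + 0.08701 = 0.24046 s.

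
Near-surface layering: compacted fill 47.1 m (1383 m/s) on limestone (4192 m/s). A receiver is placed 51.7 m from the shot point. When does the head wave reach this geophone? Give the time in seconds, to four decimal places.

t = x/V₂ + 2h·√(V₂²−V₁²)/(V₁V₂).
√(V₂²−V₁²) = √(4192²−1383²) = 3957.3 m/s; delay term = 2·47.1·3957.3/(1383·4192) = 0.06430 s.
t = 51.7/4192 + 0.06430 = 0.07663 s.

0.0766 s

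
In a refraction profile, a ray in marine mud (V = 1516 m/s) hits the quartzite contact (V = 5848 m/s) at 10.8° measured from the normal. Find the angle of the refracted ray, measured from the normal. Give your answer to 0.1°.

Snell's law: sin θ₂ = (V₂/V₁)·sin θ₁ = (5848/1516)·sin 10.8° = 0.7228.
θ₂ = arcsin 0.7228 = 46.29° from the normal.

46.3°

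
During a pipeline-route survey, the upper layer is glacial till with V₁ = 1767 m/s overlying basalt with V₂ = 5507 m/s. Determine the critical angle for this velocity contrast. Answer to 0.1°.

18.7°

At critical incidence the refracted ray runs along the interface (θ₂ = 90°), so sin θ_c = V₁/V₂.
θ_c = arcsin(1767/5507) = arcsin 0.3209 = 18.72°.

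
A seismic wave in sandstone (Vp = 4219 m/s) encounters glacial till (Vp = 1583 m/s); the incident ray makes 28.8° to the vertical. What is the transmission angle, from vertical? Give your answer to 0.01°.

10.41°

sin θ₁/V₁ = sin θ₂/V₂ ⇒ sin θ₂ = 1583·sin 28.8°/4219 = 1583·0.4818/4219 = 0.1808.
θ₂ = sin⁻¹(0.1808) = 10.41° (from vertical).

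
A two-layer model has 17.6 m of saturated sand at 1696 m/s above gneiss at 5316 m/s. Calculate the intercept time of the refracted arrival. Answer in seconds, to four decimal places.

0.0197 s

θ_c = arcsin(V₁/V₂) = arcsin(1696/5316) = 18.60°; cos θ_c = 0.9477.
tᵢ = 2h·cos θ_c / V₁ = 2·17.6·0.9477 / 1696 = 0.01967 s.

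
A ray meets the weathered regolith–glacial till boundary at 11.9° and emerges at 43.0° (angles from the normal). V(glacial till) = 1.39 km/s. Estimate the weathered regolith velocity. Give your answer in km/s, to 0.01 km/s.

sin 11.9° = 0.2062; sin 43.0° = 0.6820.
V₁ = V₂·(sin θ₁/sin θ₂) = 1.39·(0.2062/0.6820) = 0.42 km/s.

0.42 km/s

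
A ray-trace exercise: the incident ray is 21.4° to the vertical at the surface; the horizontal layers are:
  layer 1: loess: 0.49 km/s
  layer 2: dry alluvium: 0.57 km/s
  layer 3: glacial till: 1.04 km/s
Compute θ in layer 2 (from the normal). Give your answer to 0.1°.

25.1°

Ray parameter p = sin 21.4° / 0.49 = 7.4465e-01 s/km.
sin θ_2 = p·V_2 = 7.4465e-01 × 0.57 = 0.4244.
θ_2 = arcsin 0.4244 = 25.12°.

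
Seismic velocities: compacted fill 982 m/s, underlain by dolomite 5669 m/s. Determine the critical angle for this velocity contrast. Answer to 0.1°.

10.0°

At critical incidence the refracted ray runs along the interface (θ₂ = 90°), so sin θ_c = V₁/V₂.
θ_c = arcsin(982/5669) = arcsin 0.1732 = 9.98°.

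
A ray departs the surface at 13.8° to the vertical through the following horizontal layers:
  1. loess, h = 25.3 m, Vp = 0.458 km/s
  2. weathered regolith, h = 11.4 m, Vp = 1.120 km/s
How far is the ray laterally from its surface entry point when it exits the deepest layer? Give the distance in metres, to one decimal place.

Apply Snell's law at each interface; in layer i the horizontal offset is hᵢ·tan θᵢ.
Layer 1: θ = 13.80°; offset = 25.3·tan 13.80° = 6.214 m.
Layer 2: sin θ = 1.120·sin 13.8°/0.458 = 0.5833, θ = 35.68°; offset = 11.4·tan 35.68° = 8.187 m.
Total horizontal offset = 14.401 m.

14.4 m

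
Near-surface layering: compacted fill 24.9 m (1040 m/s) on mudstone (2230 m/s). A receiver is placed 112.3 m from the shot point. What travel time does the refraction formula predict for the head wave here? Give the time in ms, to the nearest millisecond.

θ_c = arcsin(V₁/V₂) = arcsin(1040/2230) = 27.80°, cos θ_c = 0.8846.
Intercept time tᵢ = 2h cos θ_c / V₁ = 2·24.9·0.8846/1040 = 0.04236 s.
t = x/V₂ + tᵢ = 112.3/2230 + 0.04236 = 0.09272 s.

93 ms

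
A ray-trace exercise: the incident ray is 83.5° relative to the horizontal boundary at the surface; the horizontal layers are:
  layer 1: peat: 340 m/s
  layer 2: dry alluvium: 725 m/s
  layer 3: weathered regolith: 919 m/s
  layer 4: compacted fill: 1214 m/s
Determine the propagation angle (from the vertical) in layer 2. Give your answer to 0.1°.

14.0°

From the normal: θ₁ = 90° − 83.5° = 6.5°.
Snell's law across each interface conserves sin θ / V, so sin θ_2 = V_2·sin θ₁/V₁.
sin θ_2 = 725 × sin 6.5° / 340 = 0.2414.
θ_2 = arcsin 0.2414 = 13.97°.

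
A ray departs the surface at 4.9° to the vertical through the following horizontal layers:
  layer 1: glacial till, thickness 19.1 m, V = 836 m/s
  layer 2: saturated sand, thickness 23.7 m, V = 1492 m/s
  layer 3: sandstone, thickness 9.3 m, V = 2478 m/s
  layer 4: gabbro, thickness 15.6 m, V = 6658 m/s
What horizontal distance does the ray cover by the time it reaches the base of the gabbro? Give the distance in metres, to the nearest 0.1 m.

22.2 m

Apply Snell's law at each interface; in layer i the horizontal offset is hᵢ·tan θᵢ.
Layer 1: θ = 4.90°; offset = 19.1·tan 4.90° = 1.637 m.
Layer 2: sin θ = 1492·sin 4.9°/836 = 0.1524, θ = 8.77°; offset = 23.7·tan 8.77° = 3.656 m.
Layer 3: sin θ = 2478·sin 4.9°/836 = 0.2532, θ = 14.67°; offset = 9.3·tan 14.67° = 2.434 m.
Layer 4: sin θ = 6658·sin 4.9°/836 = 0.6803, θ = 42.86°; offset = 15.6·tan 42.86° = 14.479 m.
Summing the layer offsets gives 22.206 m.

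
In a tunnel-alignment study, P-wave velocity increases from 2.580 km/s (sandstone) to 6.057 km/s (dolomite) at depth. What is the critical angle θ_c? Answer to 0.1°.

25.2°

Critical incidence: sin θ_c = V₁/V₂ = 2.580/6.057 = 0.4260.
θ_c = arcsin 0.4260 = 25.21°.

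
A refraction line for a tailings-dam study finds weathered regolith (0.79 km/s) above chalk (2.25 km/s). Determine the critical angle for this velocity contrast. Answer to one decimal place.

20.6°

At critical incidence the refracted ray runs along the interface (θ₂ = 90°), so sin θ_c = V₁/V₂.
θ_c = arcsin(0.79/2.25) = arcsin 0.3511 = 20.56°.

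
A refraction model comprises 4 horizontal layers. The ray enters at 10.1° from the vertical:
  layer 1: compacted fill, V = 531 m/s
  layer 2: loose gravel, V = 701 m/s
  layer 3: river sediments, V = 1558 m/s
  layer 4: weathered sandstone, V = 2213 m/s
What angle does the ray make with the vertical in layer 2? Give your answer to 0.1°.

13.4°

Snell's law across each interface conserves sin θ / V, so sin θ_2 = V_2·sin θ₁/V₁.
sin θ_2 = 701 × sin 10.1° / 531 = 0.2315.
θ_2 = 13.39° from the vertical.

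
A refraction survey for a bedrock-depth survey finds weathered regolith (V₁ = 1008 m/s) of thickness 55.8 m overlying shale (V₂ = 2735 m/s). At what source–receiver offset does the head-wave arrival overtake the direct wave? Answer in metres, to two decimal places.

164.30 m

θ_c = arcsin(1008/2735) = 21.63°, so cos θ_c = 0.9296 and tᵢ = 2h cos θ_c/V₁ = 0.1029 s.
At crossover x/V₁ = x/V₂ + tᵢ ⇒ x = tᵢ/(1/V₁ − 1/V₂) = 0.10292/(9.9206e-04 − 3.6563e-04) = 164.30 m.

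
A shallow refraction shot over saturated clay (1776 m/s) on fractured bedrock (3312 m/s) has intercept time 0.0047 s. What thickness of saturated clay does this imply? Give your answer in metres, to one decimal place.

h = tᵢ·V₁·V₂ / (2·√(V₂²−V₁²)).
√(V₂²−V₁²) = √(3312² − 1776²) = 2795.6 m/s.
h = 0.0047 s × 1776 × 3312 / (2 × 2795.6) = 4.94 m.

4.9 m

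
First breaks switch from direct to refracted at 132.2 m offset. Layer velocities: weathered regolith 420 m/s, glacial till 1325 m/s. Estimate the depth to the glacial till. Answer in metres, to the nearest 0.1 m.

x_cross = 2h·√((V₂+V₁)/(V₂−V₁)) → h = x_cross / (2·√((V₂+V₁)/(V₂−V₁))).
√((V₂+V₁)/(V₂−V₁)) = √((1325+420)/(1325−420)) = 1.3886.
h = 132.2 / (2·1.3886) = 47.60 m.

47.6 m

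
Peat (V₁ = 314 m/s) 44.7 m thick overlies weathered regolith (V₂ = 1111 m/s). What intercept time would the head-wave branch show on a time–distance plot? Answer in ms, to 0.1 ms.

273.1 ms

tᵢ = 2h·√(V₂²−V₁²)/(V₁V₂).
√(V₂²−V₁²) = √(1111²−314²) = 1065.7 m/s.
tᵢ = 2·44.7·1065.7/(314·1111) = 0.27311 s.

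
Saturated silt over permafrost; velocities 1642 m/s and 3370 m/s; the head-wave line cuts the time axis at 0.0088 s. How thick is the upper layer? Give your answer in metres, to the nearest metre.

θ_c = arcsin(1642/3370) = 29.16°; cos θ_c = 0.8733.
tᵢ = 2h cos θ_c/V₁ ⇒ h = tᵢ·V₁/(2 cos θ_c) = 0.0088·1642/(2·0.8733) = 8.27 m.

8 m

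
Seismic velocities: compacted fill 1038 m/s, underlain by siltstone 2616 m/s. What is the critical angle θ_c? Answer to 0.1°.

23.4°

At critical incidence the refracted ray runs along the interface (θ₂ = 90°), so sin θ_c = V₁/V₂.
θ_c = arcsin(1038/2616) = arcsin 0.3968 = 23.38°.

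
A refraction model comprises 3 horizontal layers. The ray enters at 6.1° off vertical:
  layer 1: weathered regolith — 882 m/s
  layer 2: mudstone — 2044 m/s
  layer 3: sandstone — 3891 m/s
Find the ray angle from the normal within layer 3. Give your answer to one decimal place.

Snell's law across each interface conserves sin θ / V, so sin θ_3 = V_3·sin θ₁/V₁.
sin θ_3 = 3891 × sin 6.1° / 882 = 0.4688.
θ_3 = 27.96° from the vertical.

28.0°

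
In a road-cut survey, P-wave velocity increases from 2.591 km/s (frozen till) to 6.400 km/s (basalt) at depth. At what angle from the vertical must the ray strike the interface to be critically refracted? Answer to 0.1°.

Critical incidence: sin θ_c = V₁/V₂ = 2.591/6.400 = 0.4048.
θ_c = arcsin 0.4048 = 23.88°.

23.9°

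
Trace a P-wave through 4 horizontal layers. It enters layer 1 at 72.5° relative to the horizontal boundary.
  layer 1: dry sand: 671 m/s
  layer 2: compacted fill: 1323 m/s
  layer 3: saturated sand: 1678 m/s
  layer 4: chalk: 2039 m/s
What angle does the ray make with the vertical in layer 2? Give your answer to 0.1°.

From the normal: θ₁ = 90° − 72.5° = 17.5°.
Snell's law across each interface conserves sin θ / V, so sin θ_2 = V_2·sin θ₁/V₁.
sin θ_2 = 1323 × sin 17.5° / 671 = 0.5929.
θ_2 = arcsin 0.5929 = 36.36°.

36.4°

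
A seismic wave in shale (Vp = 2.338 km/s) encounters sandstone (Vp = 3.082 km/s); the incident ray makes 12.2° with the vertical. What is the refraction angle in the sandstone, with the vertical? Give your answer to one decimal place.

sin θ₁/V₁ = sin θ₂/V₂ ⇒ sin θ₂ = 3.082·sin 12.2°/2.338 = 3.082·0.2113/2.338 = 0.2786.
θ₂ = arcsin 0.2786 = 16.18° from the normal.

16.2°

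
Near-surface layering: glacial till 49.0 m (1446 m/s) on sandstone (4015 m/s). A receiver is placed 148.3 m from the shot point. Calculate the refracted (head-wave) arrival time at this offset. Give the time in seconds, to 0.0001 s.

t = x/V₂ + 2h·√(V₂²−V₁²)/(V₁V₂).
√(V₂²−V₁²) = √(4015²−1446²) = 3745.6 m/s; delay term = 2·49.0·3745.6/(1446·4015) = 0.06323 s.
t = 148.3/4015 + 0.06323 = 0.10016 s.

0.1002 s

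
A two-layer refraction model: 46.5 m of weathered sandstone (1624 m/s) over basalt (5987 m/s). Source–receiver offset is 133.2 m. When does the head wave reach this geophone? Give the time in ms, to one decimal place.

θ_c = arcsin(V₁/V₂) = arcsin(1624/5987) = 15.74°, cos θ_c = 0.9625.
Intercept time tᵢ = 2h cos θ_c / V₁ = 2·46.5·0.9625/1624 = 0.05512 s.
t = x/V₂ + tᵢ = 133.2/5987 + 0.05512 = 0.07737 s.

77.4 ms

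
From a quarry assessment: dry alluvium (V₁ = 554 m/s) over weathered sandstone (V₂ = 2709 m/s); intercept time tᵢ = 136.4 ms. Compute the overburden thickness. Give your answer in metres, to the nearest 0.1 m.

h = tᵢ·V₁·V₂ / (2·√(V₂²−V₁²)).
√(V₂²−V₁²) = √(2709² − 554²) = 2651.7 m/s.
h = 0.1364 s × 554 × 2709 / (2 × 2651.7) = 38.60 m.

38.6 m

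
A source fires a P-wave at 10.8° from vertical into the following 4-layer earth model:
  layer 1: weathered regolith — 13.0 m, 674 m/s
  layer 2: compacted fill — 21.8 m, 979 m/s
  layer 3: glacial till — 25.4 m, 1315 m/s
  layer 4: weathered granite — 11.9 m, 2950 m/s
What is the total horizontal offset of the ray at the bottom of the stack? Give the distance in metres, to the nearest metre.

36 m

Apply Snell's law at each interface; in layer i the horizontal offset is hᵢ·tan θᵢ.
Layer 1: θ = 10.80°; offset = 13.0·tan 10.80° = 2.480 m.
Layer 2: sin θ = 979·sin 10.8°/674 = 0.2722, θ = 15.79°; offset = 21.8·tan 15.79° = 6.166 m.
Layer 3: sin θ = 1315·sin 10.8°/674 = 0.3656, θ = 21.44°; offset = 25.4·tan 21.44° = 9.977 m.
Layer 4: sin θ = 2950·sin 10.8°/674 = 0.8201, θ = 55.10°; offset = 11.9·tan 55.10° = 17.058 m.
Σ offsets = 35.680 m.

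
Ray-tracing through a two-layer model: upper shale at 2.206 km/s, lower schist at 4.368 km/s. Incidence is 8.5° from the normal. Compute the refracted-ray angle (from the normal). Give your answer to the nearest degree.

17°

Snell's law: sin θ₂ = (V₂/V₁)·sin θ₁ = (4.368/2.206)·sin 8.5° = 0.2927.
θ₂ = sin⁻¹(0.2927) = 17.02° (from vertical).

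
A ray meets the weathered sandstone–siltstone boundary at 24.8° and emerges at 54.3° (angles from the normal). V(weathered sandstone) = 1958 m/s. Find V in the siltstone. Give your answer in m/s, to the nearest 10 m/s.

3790 m/s

Snell's law: sin 24.8°/V₁ = sin 54.3°/V₂.
V₂ = V₁·sin 54.3°/sin 24.8° = 1958 × 1.9361 = 3790.80 m/s.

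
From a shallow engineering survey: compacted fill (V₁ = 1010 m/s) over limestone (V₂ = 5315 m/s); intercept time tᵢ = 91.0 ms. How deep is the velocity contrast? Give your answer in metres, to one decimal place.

h = tᵢ·V₁·V₂ / (2·√(V₂²−V₁²)).
√(V₂²−V₁²) = √(5315² − 1010²) = 5218.2 m/s.
h = 0.091 s × 1010 × 5315 / (2 × 5218.2) = 46.81 m.

46.8 m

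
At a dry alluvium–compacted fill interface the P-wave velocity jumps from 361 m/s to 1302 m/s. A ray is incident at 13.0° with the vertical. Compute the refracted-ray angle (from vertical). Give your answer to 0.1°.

Snell's law: sin θ₂ = (V₂/V₁)·sin θ₁ = (1302/361)·sin 13.0° = 0.8113.
θ₂ = sin⁻¹(0.8113) = 54.23° (from vertical).

54.2°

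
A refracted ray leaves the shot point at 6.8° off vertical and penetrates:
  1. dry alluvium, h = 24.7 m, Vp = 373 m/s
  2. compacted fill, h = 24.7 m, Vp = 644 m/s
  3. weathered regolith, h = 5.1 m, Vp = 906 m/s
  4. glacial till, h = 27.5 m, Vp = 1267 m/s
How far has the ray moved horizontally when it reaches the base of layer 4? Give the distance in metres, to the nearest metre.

22 m

p = sin θ₁/V₁ = sin 6.8°/373 = 3.1744e-04 s/m is conserved through the stack.
Layer 1: θ = 6.80°; offset = 24.7·tan 6.80° = 2.945 m.
Layer 2: sin θ = p·644 = 0.2044 → θ = 11.80°; offset = 24.7·tan 11.80° = 5.158 m.
Layer 3: sin θ = p·906 = 0.2876 → θ = 16.71°; offset = 5.1·tan 16.71° = 1.531 m.
Layer 4: sin θ = p·1267 = 0.4022 → θ = 23.72°; offset = 27.5·tan 23.72° = 12.080 m.
Summing the layer offsets gives 21.716 m.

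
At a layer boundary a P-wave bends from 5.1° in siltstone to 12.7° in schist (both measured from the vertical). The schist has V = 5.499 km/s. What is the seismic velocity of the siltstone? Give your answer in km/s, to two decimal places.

2.22 km/s

sin 5.1° = 0.0889; sin 12.7° = 0.2198.
V₁ = V₂·(sin θ₁/sin θ₂) = 5.499·(0.0889/0.2198) = 2.22 km/s.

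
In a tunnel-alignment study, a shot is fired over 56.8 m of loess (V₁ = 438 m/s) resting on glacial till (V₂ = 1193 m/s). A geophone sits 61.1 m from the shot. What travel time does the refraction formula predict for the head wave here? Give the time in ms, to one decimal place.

θ_c = arcsin(V₁/V₂) = arcsin(438/1193) = 21.54°, cos θ_c = 0.9302.
Intercept time tᵢ = 2h cos θ_c / V₁ = 2·56.8·0.9302/438 = 0.24125 s.
t = x/V₂ + tᵢ = 61.1/1193 + 0.24125 = 0.29246 s.

292.5 ms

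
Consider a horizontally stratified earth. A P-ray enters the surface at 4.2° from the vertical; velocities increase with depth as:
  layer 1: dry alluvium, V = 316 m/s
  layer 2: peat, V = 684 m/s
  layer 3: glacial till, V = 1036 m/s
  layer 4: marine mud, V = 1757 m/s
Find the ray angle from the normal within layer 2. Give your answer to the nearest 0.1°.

Ray parameter p = sin 4.2° / 316 = 2.3177e-04 s/m.
sin θ_2 = p·V_2 = 2.3177e-04 × 684 = 0.1585.
θ_2 = arcsin 0.1585 = 9.12°.

9.1°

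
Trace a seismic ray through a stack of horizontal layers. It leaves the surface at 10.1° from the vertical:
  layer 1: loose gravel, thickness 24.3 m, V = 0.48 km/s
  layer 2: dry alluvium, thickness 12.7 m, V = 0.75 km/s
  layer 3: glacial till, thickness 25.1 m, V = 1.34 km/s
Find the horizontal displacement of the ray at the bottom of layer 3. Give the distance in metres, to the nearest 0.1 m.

22.0 m

Ray parameter p = sin 10.1° / 0.48 km/s = 3.6535e-01 s/km.
Layer 1: θ = 10.10°; offset = 24.3·tan 10.10° = 4.328 m.
Layer 2: sin θ = p·0.75 = 0.2740 → θ = 15.90°; offset = 12.7·tan 15.90° = 3.618 m.
Layer 3: sin θ = p·1.34 = 0.4896 → θ = 29.31°; offset = 25.1·tan 29.31° = 14.092 m.
Σ offsets = 22.039 m.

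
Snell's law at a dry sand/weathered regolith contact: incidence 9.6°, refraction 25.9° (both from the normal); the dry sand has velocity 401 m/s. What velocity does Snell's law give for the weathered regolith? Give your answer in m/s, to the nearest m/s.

1050 m/s

sin 9.6° = 0.1668; sin 25.9° = 0.4368.
V₂ = V₁·(sin θ₂/sin θ₁) = 401·(0.4368/0.1668) = 1050.30 m/s.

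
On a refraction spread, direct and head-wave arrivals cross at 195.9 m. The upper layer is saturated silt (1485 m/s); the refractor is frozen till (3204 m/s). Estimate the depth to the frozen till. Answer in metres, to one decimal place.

59.3 m

x_cross = 2h·√((V₂+V₁)/(V₂−V₁)) → h = x_cross / (2·√((V₂+V₁)/(V₂−V₁))).
√((V₂+V₁)/(V₂−V₁)) = √((3204+1485)/(3204−1485)) = 1.6516.
h = 195.9 / (2·1.6516) = 59.31 m.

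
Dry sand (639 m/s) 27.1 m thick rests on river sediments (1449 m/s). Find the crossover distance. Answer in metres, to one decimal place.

θ_c = arcsin(639/1449) = 26.17°, so cos θ_c = 0.8975 and tᵢ = 2h cos θ_c/V₁ = 0.0761 s.
At crossover x/V₁ = x/V₂ + tᵢ ⇒ x = tᵢ/(1/V₁ − 1/V₂) = 0.07613/(1.5649e-03 − 6.9013e-04) = 87.02 m.

87.0 m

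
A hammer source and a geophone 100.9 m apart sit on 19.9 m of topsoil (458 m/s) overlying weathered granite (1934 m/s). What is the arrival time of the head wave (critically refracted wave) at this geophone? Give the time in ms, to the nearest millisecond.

137 ms

t = x/V₂ + 2h·√(V₂²−V₁²)/(V₁V₂).
√(V₂²−V₁²) = √(1934²−458²) = 1879.0 m/s; delay term = 2·19.9·1879.0/(458·1934) = 0.08443 s.
t = 100.9/1934 + 0.08443 = 0.13660 s.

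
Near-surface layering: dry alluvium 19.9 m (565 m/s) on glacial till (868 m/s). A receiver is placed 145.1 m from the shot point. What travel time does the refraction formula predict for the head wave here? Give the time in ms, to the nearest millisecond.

θ_c = arcsin(V₁/V₂) = arcsin(565/868) = 40.61°, cos θ_c = 0.7591.
Intercept time tᵢ = 2h cos θ_c / V₁ = 2·19.9·0.7591/565 = 0.05348 s.
t = x/V₂ + tᵢ = 145.1/868 + 0.05348 = 0.22064 s.

221 ms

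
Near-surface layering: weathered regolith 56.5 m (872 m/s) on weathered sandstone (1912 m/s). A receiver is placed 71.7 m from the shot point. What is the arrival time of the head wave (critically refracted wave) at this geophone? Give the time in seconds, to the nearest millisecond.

0.153 s

θ_c = arcsin(V₁/V₂) = arcsin(872/1912) = 27.13°, cos θ_c = 0.8899.
Intercept time tᵢ = 2h cos θ_c / V₁ = 2·56.5·0.8899/872 = 0.11533 s.
t = x/V₂ + tᵢ = 71.7/1912 + 0.11533 = 0.15283 s.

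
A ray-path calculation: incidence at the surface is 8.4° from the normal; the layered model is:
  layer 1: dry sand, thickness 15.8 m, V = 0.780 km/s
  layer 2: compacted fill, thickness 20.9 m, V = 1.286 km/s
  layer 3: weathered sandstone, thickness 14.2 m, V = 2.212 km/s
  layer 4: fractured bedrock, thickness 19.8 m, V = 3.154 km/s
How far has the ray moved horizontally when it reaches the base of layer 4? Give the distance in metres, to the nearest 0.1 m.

Apply Snell's law at each interface; in layer i the horizontal offset is hᵢ·tan θᵢ.
Layer 1: θ = 8.40°; offset = 15.8·tan 8.40° = 2.333 m.
Layer 2: sin θ = 1.286·sin 8.4°/0.780 = 0.2408, θ = 13.94°; offset = 20.9·tan 13.94° = 5.186 m.
Layer 3: sin θ = 2.212·sin 8.4°/0.780 = 0.4143, θ = 24.47°; offset = 14.2·tan 24.47° = 6.463 m.
Layer 4: sin θ = 3.154·sin 8.4°/0.780 = 0.5907, θ = 36.21°; offset = 19.8·tan 36.21° = 14.495 m.
Summing the layer offsets gives 28.478 m.

28.5 m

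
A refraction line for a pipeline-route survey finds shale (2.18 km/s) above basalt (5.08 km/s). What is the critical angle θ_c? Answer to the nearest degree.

At critical incidence the refracted ray runs along the interface (θ₂ = 90°), so sin θ_c = V₁/V₂.
θ_c = arcsin(2.18/5.08) = arcsin 0.4291 = 25.41°.

25°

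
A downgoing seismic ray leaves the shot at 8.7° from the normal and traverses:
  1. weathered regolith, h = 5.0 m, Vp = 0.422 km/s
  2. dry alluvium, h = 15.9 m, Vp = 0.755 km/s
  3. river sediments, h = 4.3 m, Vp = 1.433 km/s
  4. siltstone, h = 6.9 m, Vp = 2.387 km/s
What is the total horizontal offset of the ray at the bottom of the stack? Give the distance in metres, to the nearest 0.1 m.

19.2 m

p = sin θ₁/V₁ = sin 8.7°/0.422 = 3.5844e-01 s/km is conserved through the stack.
Layer 1: θ = 8.70°; offset = 5.0·tan 8.70° = 0.765 m.
Layer 2: sin θ = p·0.755 = 0.2706 → θ = 15.70°; offset = 15.9·tan 15.70° = 4.470 m.
Layer 3: sin θ = p·1.433 = 0.5136 → θ = 30.91°; offset = 4.3·tan 30.91° = 2.574 m.
Layer 4: sin θ = p·2.387 = 0.8556 → θ = 58.83°; offset = 6.9·tan 58.83° = 11.405 m.
Σ offsets = 19.213 m.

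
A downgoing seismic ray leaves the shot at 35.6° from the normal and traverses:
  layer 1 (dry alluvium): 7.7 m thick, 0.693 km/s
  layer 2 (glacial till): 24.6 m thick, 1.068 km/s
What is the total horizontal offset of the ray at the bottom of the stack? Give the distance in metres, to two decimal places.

55.47 m

Apply Snell's law at each interface; in layer i the horizontal offset is hᵢ·tan θᵢ.
Layer 1: θ = 35.60°; offset = 7.7·tan 35.60° = 5.5127 m.
Layer 2: sin θ = 1.068·sin 35.6°/0.693 = 0.8971, θ = 63.78°; offset = 24.6·tan 63.78° = 49.9556 m.
Summing the layer offsets gives 55.4683 m.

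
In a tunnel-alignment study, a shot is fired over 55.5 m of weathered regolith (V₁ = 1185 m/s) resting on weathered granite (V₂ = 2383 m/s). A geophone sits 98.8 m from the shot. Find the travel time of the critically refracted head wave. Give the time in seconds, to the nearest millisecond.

t = x/V₂ + 2h·√(V₂²−V₁²)/(V₁V₂).
√(V₂²−V₁²) = √(2383²−1185²) = 2067.5 m/s; delay term = 2·55.5·2067.5/(1185·2383) = 0.08127 s.
t = 98.8/2383 + 0.08127 = 0.12273 s.

0.123 s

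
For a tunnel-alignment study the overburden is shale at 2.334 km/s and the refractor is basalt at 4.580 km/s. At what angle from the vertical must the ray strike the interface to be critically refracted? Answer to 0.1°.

30.6°

Critical incidence: sin θ_c = V₁/V₂ = 2.334/4.580 = 0.5096.
θ_c = arcsin 0.5096 = 30.64°.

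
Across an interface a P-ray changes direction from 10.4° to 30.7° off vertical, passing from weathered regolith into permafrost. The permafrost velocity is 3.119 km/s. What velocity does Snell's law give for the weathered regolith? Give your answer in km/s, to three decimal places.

1.103 km/s

sin 10.4° = 0.1805; sin 30.7° = 0.5105.
V₁ = V₂·(sin θ₁/sin θ₂) = 3.119·(0.1805/0.5105) = 1.103 km/s.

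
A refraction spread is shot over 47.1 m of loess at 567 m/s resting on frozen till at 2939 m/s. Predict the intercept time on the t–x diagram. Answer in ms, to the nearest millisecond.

θ_c = arcsin(V₁/V₂) = arcsin(567/2939) = 11.12°; cos θ_c = 0.9812.
tᵢ = 2h·cos θ_c / V₁ = 2·47.1·0.9812 / 567 = 0.16302 s.

163 ms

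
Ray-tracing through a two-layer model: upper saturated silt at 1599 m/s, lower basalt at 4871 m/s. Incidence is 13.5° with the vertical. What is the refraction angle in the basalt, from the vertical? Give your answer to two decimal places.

sin θ₁/V₁ = sin θ₂/V₂ ⇒ sin θ₂ = 4871·sin 13.5°/1599 = 4871·0.2334/1599 = 0.7111.
θ₂ = arcsin 0.7111 = 45.33° from the normal.

45.33°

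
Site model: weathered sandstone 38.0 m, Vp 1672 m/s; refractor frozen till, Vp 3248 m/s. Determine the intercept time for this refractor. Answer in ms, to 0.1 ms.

θ_c = arcsin(V₁/V₂) = arcsin(1672/3248) = 30.98°; cos θ_c = 0.8573.
tᵢ = 2h·cos θ_c / V₁ = 2·38.0·0.8573 / 1672 = 0.03897 s.

39.0 ms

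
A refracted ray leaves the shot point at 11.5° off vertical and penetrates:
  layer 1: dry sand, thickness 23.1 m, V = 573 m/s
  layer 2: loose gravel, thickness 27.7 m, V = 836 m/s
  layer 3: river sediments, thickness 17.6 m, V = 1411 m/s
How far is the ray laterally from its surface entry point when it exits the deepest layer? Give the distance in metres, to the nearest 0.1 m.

Apply Snell's law at each interface; in layer i the horizontal offset is hᵢ·tan θᵢ.
Layer 1: θ = 11.50°; offset = 23.1·tan 11.50° = 4.700 m.
Layer 2: sin θ = 836·sin 11.5°/573 = 0.2909, θ = 16.91°; offset = 27.7·tan 16.91° = 8.421 m.
Layer 3: sin θ = 1411·sin 11.5°/573 = 0.4909, θ = 29.40°; offset = 17.6·tan 29.40° = 9.918 m.
Σ offsets = 23.039 m.

23.0 m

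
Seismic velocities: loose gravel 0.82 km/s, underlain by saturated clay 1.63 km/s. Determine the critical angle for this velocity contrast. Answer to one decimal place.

At critical incidence the refracted ray runs along the interface (θ₂ = 90°), so sin θ_c = V₁/V₂.
θ_c = arcsin(0.82/1.63) = arcsin 0.5031 = 30.20°.

30.2°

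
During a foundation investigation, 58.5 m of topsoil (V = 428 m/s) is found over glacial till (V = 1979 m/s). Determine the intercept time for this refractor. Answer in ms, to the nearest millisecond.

267 ms

tᵢ = 2h·√(V₂²−V₁²)/(V₁V₂).
√(V₂²−V₁²) = √(1979²−428²) = 1932.2 m/s.
tᵢ = 2·58.5·1932.2/(428·1979) = 0.26689 s.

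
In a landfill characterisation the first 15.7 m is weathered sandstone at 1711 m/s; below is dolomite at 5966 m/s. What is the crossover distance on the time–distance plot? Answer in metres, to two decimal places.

42.18 m

x_cross = 2h·√((V₂+V₁)/(V₂−V₁)).
(V₂+V₁)/(V₂−V₁) = (5966+1711)/(5966−1711) = 1.8042; √ = 1.3432.
x_cross = 2·15.7·1.3432 = 42.18 m.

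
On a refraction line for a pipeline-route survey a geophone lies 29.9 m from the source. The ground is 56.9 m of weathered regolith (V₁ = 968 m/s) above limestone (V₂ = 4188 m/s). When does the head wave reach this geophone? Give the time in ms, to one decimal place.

121.5 ms

θ_c = arcsin(V₁/V₂) = arcsin(968/4188) = 13.36°, cos θ_c = 0.9729.
Intercept time tᵢ = 2h cos θ_c / V₁ = 2·56.9·0.9729/968 = 0.11438 s.
t = x/V₂ + tᵢ = 29.9/4188 + 0.11438 = 0.12152 s.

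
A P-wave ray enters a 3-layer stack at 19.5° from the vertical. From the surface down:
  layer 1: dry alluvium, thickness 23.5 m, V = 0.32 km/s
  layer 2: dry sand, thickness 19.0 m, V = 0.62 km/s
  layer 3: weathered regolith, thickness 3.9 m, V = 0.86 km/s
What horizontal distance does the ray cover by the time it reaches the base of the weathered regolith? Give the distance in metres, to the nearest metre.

32 m

Apply Snell's law at each interface; in layer i the horizontal offset is hᵢ·tan θᵢ.
Layer 1: θ = 19.50°; offset = 23.5·tan 19.50° = 8.322 m.
Layer 2: sin θ = 0.62·sin 19.5°/0.32 = 0.6468, θ = 40.30°; offset = 19.0·tan 40.30° = 16.112 m.
Layer 3: sin θ = 0.86·sin 19.5°/0.32 = 0.8971, θ = 63.78°; offset = 3.9·tan 63.78° = 7.919 m.
Total horizontal offset = 32.352 m.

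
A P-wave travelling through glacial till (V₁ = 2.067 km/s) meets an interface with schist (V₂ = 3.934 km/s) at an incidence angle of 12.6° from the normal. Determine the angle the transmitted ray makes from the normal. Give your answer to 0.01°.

Snell's law: sin θ₂ = (V₂/V₁)·sin θ₁ = (3.934/2.067)·sin 12.6° = 0.4152.
θ₂ = arcsin 0.4152 = 24.53° from the normal.

24.53°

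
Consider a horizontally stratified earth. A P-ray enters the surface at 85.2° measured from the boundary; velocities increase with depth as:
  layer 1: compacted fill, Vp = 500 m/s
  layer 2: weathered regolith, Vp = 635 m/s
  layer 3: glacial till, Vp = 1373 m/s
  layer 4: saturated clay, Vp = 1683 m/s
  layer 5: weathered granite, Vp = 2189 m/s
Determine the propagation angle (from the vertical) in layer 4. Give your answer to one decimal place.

From the normal: θ₁ = 90° − 85.2° = 4.8°.
Ray parameter p = sin 4.8° / 500 = 1.6736e-04 s/m.
sin θ_4 = p·V_4 = 1.6736e-04 × 1683 = 0.2817.
θ_4 = arcsin 0.2817 = 16.36°.

16.4°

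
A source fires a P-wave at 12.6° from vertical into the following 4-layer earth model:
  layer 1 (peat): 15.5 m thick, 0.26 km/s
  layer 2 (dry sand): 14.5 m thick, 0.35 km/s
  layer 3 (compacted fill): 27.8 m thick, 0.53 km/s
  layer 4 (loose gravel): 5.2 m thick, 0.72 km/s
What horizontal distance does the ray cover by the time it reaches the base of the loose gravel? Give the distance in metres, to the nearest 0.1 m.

Apply Snell's law at each interface; in layer i the horizontal offset is hᵢ·tan θᵢ.
Layer 1: θ = 12.60°; offset = 15.5·tan 12.60° = 3.465 m.
Layer 2: sin θ = 0.35·sin 12.6°/0.26 = 0.2937, θ = 17.08°; offset = 14.5·tan 17.08° = 4.454 m.
Layer 3: sin θ = 0.53·sin 12.6°/0.26 = 0.4447, θ = 26.40°; offset = 27.8·tan 26.40° = 13.802 m.
Layer 4: sin θ = 0.72·sin 12.6°/0.26 = 0.6041, θ = 37.16°; offset = 5.2·tan 37.16° = 3.942 m.
Total horizontal offset = 25.662 m.

25.7 m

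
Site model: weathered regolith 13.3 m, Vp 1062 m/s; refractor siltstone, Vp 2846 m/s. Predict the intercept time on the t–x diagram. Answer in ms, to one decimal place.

θ_c = arcsin(V₁/V₂) = arcsin(1062/2846) = 21.91°; cos θ_c = 0.9278.
tᵢ = 2h·cos θ_c / V₁ = 2·13.3·0.9278 / 1062 = 0.02324 s.

23.2 ms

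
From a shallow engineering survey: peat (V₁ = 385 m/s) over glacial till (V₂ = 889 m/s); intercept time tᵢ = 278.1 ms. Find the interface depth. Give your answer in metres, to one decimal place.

θ_c = arcsin(385/889) = 25.66°; cos θ_c = 0.9014.
tᵢ = 2h cos θ_c/V₁ ⇒ h = tᵢ·V₁/(2 cos θ_c) = 0.2781·385/(2·0.9014) = 59.39 m.

59.4 m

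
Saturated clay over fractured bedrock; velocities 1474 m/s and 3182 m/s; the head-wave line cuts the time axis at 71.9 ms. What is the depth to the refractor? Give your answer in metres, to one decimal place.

59.8 m

θ_c = arcsin(1474/3182) = 27.60°; cos θ_c = 0.8862.
tᵢ = 2h cos θ_c/V₁ ⇒ h = tᵢ·V₁/(2 cos θ_c) = 0.0719·1474/(2·0.8862) = 59.79 m.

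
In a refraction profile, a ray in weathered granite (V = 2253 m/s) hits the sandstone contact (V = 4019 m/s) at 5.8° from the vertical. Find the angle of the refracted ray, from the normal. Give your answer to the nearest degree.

sin θ₁/V₁ = sin θ₂/V₂ ⇒ sin θ₂ = 4019·sin 5.8°/2253 = 4019·0.1011/2253 = 0.1803.
θ₂ = arcsin 0.1803 = 10.39° from the normal.

10°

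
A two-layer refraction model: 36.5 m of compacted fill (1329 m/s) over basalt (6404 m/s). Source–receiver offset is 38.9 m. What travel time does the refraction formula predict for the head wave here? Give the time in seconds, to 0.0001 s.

θ_c = arcsin(V₁/V₂) = arcsin(1329/6404) = 11.98°, cos θ_c = 0.9782.
Intercept time tᵢ = 2h cos θ_c / V₁ = 2·36.5·0.9782/1329 = 0.05373 s.
t = x/V₂ + tᵢ = 38.9/6404 + 0.05373 = 0.05981 s.

0.0598 s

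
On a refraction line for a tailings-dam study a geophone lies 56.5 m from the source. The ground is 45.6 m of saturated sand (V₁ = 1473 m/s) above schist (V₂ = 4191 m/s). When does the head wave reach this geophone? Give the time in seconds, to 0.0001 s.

θ_c = arcsin(V₁/V₂) = arcsin(1473/4191) = 20.58°, cos θ_c = 0.9362.
Intercept time tᵢ = 2h cos θ_c / V₁ = 2·45.6·0.9362/1473 = 0.05796 s.
t = x/V₂ + tᵢ = 56.5/4191 + 0.05796 = 0.07145 s.

0.0714 s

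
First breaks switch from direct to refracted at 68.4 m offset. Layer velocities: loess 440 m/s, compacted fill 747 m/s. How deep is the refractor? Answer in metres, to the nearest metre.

17 m

x_cross = 2h·√((V₂+V₁)/(V₂−V₁)) → h = x_cross / (2·√((V₂+V₁)/(V₂−V₁))).
√((V₂+V₁)/(V₂−V₁)) = √((747+440)/(747−440)) = 1.9663.
h = 68.4 / (2·1.9663) = 17.39 m.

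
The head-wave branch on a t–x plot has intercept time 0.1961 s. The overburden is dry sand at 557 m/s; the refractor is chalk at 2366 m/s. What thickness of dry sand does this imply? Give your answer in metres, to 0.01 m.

h = tᵢ·V₁·V₂ / (2·√(V₂²−V₁²)).
√(V₂²−V₁²) = √(2366² − 557²) = 2299.5 m/s.
h = 0.1961 s × 557 × 2366 / (2 × 2299.5) = 56.19 m.

56.19 m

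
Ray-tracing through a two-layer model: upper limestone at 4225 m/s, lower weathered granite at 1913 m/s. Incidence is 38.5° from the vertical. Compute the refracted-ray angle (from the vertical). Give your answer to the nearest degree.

16°

Snell's law: sin θ₂ = (V₂/V₁)·sin θ₁ = (1913/4225)·sin 38.5° = 0.2819.
θ₂ = sin⁻¹(0.2819) = 16.37° (from vertical).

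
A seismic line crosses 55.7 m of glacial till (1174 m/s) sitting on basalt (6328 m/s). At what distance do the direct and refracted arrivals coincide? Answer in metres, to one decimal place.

θ_c = arcsin(1174/6328) = 10.69°, so cos θ_c = 0.9826 and tᵢ = 2h cos θ_c/V₁ = 0.0932 s.
At crossover x/V₁ = x/V₂ + tᵢ ⇒ x = tᵢ/(1/V₁ − 1/V₂) = 0.09324/(8.5179e-04 − 1.5803e-04) = 134.40 m.

134.4 m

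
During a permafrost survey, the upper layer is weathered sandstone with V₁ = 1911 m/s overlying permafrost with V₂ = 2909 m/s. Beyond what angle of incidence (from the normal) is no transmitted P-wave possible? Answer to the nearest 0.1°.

Critical incidence: sin θ_c = V₁/V₂ = 1911/2909 = 0.6569.
θ_c = arcsin 0.6569 = 41.07°.

41.1°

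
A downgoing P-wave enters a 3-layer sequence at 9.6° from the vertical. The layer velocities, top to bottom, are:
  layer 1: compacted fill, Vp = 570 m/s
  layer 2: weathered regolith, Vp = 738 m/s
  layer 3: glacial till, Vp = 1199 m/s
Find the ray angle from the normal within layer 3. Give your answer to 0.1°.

20.5°

Snell's law across each interface conserves sin θ / V, so sin θ_3 = V_3·sin θ₁/V₁.
sin θ_3 = 1199 × sin 9.6° / 570 = 0.3508.
θ_3 = arcsin 0.3508 = 20.54°.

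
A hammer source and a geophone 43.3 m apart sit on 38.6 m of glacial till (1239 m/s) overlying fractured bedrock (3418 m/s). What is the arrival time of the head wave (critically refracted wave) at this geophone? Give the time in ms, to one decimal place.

θ_c = arcsin(V₁/V₂) = arcsin(1239/3418) = 21.25°, cos θ_c = 0.9320.
Intercept time tᵢ = 2h cos θ_c / V₁ = 2·38.6·0.9320/1239 = 0.05807 s.
t = x/V₂ + tᵢ = 43.3/3418 + 0.05807 = 0.07074 s.

70.7 ms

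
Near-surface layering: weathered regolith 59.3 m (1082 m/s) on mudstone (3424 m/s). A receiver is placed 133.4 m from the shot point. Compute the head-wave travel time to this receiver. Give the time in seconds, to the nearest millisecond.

0.143 s

t = x/V₂ + 2h·√(V₂²−V₁²)/(V₁V₂).
√(V₂²−V₁²) = √(3424²−1082²) = 3248.5 m/s; delay term = 2·59.3·3248.5/(1082·3424) = 0.10400 s.
t = 133.4/3424 + 0.10400 = 0.14296 s.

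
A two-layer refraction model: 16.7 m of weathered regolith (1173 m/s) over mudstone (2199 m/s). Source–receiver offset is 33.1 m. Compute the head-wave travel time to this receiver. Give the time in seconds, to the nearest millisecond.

0.039 s

t = x/V₂ + 2h·√(V₂²−V₁²)/(V₁V₂).
√(V₂²−V₁²) = √(2199²−1173²) = 1860.0 m/s; delay term = 2·16.7·1860.0/(1173·2199) = 0.02408 s.
t = 33.1/2199 + 0.02408 = 0.03914 s.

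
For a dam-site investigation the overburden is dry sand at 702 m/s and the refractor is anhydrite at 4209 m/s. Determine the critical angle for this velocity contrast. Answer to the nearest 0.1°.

Critical incidence: sin θ_c = V₁/V₂ = 702/4209 = 0.1668.
θ_c = arcsin 0.1668 = 9.60°.

9.6°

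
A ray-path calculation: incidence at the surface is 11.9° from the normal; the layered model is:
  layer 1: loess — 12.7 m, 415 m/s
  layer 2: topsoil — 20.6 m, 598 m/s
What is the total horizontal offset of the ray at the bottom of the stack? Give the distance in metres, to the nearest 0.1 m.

Apply Snell's law at each interface; in layer i the horizontal offset is hᵢ·tan θᵢ.
Layer 1: θ = 11.90°; offset = 12.7·tan 11.90° = 2.676 m.
Layer 2: sin θ = 598·sin 11.9°/415 = 0.2971, θ = 17.29°; offset = 20.6·tan 17.29° = 6.410 m.
Summing the layer offsets gives 9.087 m.

9.1 m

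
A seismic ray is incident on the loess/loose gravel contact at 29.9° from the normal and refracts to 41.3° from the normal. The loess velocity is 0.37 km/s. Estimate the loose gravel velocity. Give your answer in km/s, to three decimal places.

0.490 km/s

Snell's law: sin 29.9°/V₁ = sin 41.3°/V₂.
V₂ = V₁·sin 41.3°/sin 29.9° = 0.37 × 1.3240 = 0.490 km/s.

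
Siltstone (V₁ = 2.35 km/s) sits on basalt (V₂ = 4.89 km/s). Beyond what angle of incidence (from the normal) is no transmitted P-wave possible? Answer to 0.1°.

At critical incidence the refracted ray runs along the interface (θ₂ = 90°), so sin θ_c = V₁/V₂.
θ_c = arcsin(2.35/4.89) = arcsin 0.4806 = 28.72°.

28.7°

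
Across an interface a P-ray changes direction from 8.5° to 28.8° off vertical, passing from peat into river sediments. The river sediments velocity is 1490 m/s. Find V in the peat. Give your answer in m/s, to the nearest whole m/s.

sin 8.5° = 0.1478; sin 28.8° = 0.4818.
V₁ = V₂·(sin θ₁/sin θ₂) = 1490·(0.1478/0.4818) = 457.15 m/s.

457 m/s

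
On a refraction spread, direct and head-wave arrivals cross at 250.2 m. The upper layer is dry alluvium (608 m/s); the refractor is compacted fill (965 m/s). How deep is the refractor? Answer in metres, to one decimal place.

59.6 m

x_cross = 2h·√((V₂+V₁)/(V₂−V₁)) → h = x_cross / (2·√((V₂+V₁)/(V₂−V₁))).
√((V₂+V₁)/(V₂−V₁)) = √((965+608)/(965−608)) = 2.0991.
h = 250.2 / (2·2.0991) = 59.60 m.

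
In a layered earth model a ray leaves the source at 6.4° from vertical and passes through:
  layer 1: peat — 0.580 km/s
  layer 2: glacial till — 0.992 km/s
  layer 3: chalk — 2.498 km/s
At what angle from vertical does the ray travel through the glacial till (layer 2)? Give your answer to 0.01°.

10.99°

Snell's law across each interface conserves sin θ / V, so sin θ_2 = V_2·sin θ₁/V₁.
sin θ_2 = 0.992 × sin 6.4° / 0.580 = 0.1907.
θ_2 = 10.99° from the vertical.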